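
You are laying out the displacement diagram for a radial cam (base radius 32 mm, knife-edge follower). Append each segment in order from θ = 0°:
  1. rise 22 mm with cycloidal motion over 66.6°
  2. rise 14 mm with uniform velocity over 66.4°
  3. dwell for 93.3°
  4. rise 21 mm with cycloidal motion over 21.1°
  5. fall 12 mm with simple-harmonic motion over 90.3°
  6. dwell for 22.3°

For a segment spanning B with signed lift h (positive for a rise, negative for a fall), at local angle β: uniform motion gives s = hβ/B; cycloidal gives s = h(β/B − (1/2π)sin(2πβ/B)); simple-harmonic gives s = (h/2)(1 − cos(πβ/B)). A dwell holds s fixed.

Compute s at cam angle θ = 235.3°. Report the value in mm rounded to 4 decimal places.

seg 1 [0°–66.6°] cycloidal, h=22: full span → s += 22 → s = 22.0000
seg 2 [66.6°–133°] uniform, h=14: full span → s += 14 → s = 36.0000
seg 3 [133°–226.3°] dwell: s stays 36.0000
seg 4 [226.3°–247.4°] cycloidal, h=21: θ=235.3° here. β=9, B=21.1. 21·(0.4265 − sin(2π·0.4265)/(2π)) = 7.4689 → s = 43.4689

43.4689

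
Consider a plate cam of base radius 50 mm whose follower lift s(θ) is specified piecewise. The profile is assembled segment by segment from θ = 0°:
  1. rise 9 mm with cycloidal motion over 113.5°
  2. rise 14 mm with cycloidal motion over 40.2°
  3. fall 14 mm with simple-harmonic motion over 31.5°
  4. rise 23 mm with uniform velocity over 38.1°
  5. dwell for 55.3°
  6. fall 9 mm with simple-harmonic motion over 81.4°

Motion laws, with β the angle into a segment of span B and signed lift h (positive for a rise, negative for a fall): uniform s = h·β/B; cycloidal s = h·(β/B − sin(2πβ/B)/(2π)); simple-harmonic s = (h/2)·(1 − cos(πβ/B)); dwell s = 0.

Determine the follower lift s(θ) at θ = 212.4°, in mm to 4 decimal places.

seg 1 [0°–113.5°] cycloidal, h=9: full span → s += 9 → s = 9.0000
seg 2 [113.5°–153.7°] cycloidal, h=14: full span → s += 14 → s = 23.0000
seg 3 [153.7°–185.2°] simple-harmonic, h=-14: full span → s += -14 → s = 9.0000
seg 4 [185.2°–223.3°] uniform, h=23: θ=212.4° here. β=27.2, B=38.1. 23·27.2/38.1 = 16.4199 → s = 25.4199

25.4199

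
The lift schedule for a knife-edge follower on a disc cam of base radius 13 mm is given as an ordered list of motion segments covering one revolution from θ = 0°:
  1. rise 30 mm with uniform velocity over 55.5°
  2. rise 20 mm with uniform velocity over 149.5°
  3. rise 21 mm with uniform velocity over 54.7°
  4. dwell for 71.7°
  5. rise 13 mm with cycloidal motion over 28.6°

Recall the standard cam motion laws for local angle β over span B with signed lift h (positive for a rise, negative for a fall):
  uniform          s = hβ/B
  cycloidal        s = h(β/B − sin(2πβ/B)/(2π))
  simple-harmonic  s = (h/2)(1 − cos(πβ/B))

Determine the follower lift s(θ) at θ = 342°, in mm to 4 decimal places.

seg 1 [0°–55.5°] uniform, h=30: full span → s += 30 → s = 30.0000
seg 2 [55.5°–205°] uniform, h=20: full span → s += 20 → s = 50.0000
seg 3 [205°–259.7°] uniform, h=21: full span → s += 21 → s = 71.0000
seg 4 [259.7°–331.4°] dwell: s stays 71.0000
seg 5 [331.4°–360°] cycloidal, h=13: θ=342° here. β=10.6, B=28.6. 13·(0.3706 − sin(2π·0.3706)/(2π)) = 3.3155 → s = 74.3155

74.3155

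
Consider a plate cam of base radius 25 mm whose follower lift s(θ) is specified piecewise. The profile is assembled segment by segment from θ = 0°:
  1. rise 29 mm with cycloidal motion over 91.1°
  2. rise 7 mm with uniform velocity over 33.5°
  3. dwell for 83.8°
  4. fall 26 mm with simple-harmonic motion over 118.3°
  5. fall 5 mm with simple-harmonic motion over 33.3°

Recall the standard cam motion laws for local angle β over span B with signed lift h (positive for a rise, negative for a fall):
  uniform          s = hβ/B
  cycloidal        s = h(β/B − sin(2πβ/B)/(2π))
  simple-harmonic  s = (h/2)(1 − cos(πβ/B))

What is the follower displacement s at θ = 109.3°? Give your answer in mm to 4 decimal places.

seg 1 [0°–91.1°] cycloidal, h=29: full span → s += 29 → s = 29.0000
seg 2 [91.1°–124.6°] uniform, h=7: θ=109.3° here. β=18.2, B=33.5. 7·18.2/33.5 = 3.8030 → s = 32.8030

32.8030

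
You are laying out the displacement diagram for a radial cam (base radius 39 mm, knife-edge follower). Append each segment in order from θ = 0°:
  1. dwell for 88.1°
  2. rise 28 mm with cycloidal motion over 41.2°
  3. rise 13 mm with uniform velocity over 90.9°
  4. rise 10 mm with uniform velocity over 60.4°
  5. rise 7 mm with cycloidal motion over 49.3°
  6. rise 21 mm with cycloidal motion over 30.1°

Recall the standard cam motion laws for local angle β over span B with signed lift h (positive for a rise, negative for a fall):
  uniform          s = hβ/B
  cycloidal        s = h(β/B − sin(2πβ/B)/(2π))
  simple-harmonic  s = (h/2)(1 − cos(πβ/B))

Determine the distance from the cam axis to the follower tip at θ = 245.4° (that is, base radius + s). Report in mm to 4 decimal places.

seg 1 [0°–88.1°] dwell: s stays 0.0000
seg 2 [88.1°–129.3°] cycloidal, h=28: full span → s += 28 → s = 28.0000
seg 3 [129.3°–220.2°] uniform, h=13: full span → s += 13 → s = 41.0000
seg 4 [220.2°–280.6°] uniform, h=10: θ=245.4° here. β=25.2, B=60.4. 10·25.2/60.4 = 4.1722 → s = 45.1722
radial distance = base radius + s = 39 + 45.1722 = 84.1722

84.1722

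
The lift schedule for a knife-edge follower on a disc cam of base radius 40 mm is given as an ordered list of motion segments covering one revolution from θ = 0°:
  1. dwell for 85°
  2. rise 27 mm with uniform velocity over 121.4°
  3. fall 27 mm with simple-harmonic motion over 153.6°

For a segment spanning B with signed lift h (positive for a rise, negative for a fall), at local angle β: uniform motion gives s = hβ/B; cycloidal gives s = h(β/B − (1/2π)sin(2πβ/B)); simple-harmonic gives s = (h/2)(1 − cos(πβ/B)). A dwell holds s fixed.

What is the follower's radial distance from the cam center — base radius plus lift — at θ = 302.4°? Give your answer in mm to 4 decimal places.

seg 1 [0°–85°] dwell: s stays 0.0000
seg 2 [85°–206.4°] uniform, h=27: full span → s += 27 → s = 27.0000
seg 3 [206.4°–360°] simple-harmonic, h=-27: θ=302.4° here. β=96, B=153.6. -27/2·(1 − cos(π·0.6250)) = -18.6662 → s = 8.3338
radial distance = base radius + s = 40 + 8.3338 = 48.3338

48.3338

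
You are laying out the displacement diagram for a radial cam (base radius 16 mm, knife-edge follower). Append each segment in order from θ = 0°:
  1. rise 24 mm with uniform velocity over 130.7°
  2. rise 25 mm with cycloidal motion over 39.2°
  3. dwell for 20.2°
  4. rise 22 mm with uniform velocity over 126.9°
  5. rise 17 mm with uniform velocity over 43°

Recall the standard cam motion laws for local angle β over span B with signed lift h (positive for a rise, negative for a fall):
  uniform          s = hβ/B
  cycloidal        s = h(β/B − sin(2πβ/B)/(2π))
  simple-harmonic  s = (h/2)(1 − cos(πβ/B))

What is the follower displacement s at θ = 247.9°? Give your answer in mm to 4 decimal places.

seg 1 [0°–130.7°] uniform, h=24: full span → s += 24 → s = 24.0000
seg 2 [130.7°–169.9°] cycloidal, h=25: full span → s += 25 → s = 49.0000
seg 3 [169.9°–190.1°] dwell: s stays 49.0000
seg 4 [190.1°–317°] uniform, h=22: θ=247.9° here. β=57.8, B=126.9. 22·57.8/126.9 = 10.0205 → s = 59.0205

59.0205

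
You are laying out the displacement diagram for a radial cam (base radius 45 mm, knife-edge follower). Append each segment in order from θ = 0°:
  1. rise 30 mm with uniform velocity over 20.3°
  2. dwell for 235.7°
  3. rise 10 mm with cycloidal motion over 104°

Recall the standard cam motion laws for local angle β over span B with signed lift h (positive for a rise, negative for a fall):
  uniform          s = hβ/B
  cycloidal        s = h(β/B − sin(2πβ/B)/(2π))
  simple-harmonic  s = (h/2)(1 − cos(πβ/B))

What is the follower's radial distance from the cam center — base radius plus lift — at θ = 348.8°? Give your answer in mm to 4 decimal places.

seg 1 [0°–20.3°] uniform, h=30: full span → s += 30 → s = 30.0000
seg 2 [20.3°–256°] dwell: s stays 30.0000
seg 3 [256°–360°] cycloidal, h=10: θ=348.8° here. β=92.8, B=104. 10·(0.8923 − sin(2π·0.8923)/(2π)) = 9.9197 → s = 39.9197
radial distance = base radius + s = 45 + 39.9197 = 84.9197

84.9197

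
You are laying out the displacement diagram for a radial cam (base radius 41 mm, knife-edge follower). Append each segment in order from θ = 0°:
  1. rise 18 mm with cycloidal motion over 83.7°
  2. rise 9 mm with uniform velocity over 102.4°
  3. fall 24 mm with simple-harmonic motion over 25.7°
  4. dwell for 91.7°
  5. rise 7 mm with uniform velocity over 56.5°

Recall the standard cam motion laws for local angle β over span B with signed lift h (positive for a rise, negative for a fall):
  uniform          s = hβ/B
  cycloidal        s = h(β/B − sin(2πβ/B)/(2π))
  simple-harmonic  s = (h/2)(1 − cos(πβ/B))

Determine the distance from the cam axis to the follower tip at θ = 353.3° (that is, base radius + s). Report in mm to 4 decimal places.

seg 1 [0°–83.7°] cycloidal, h=18: full span → s += 18 → s = 18.0000
seg 2 [83.7°–186.1°] uniform, h=9: full span → s += 9 → s = 27.0000
seg 3 [186.1°–211.8°] simple-harmonic, h=-24: full span → s += -24 → s = 3.0000
seg 4 [211.8°–303.5°] dwell: s stays 3.0000
seg 5 [303.5°–360°] uniform, h=7: θ=353.3° here. β=49.8, B=56.5. 7·49.8/56.5 = 6.1699 → s = 9.1699
radial distance = base radius + s = 41 + 9.1699 = 50.1699

50.1699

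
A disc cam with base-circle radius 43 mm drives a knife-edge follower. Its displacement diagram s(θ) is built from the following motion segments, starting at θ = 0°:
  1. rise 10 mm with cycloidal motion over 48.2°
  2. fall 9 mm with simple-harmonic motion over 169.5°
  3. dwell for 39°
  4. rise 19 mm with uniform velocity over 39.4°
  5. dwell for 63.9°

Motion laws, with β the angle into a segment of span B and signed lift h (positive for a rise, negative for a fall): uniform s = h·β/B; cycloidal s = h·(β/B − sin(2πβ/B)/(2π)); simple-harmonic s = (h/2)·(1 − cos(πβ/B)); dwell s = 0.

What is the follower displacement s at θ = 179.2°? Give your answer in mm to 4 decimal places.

seg 1 [0°–48.2°] cycloidal, h=10: full span → s += 10 → s = 10.0000
seg 2 [48.2°–217.7°] simple-harmonic, h=-9: θ=179.2° here. β=131, B=169.5. -9/2·(1 − cos(π·0.7729)) = -7.9021 → s = 2.0979

2.0979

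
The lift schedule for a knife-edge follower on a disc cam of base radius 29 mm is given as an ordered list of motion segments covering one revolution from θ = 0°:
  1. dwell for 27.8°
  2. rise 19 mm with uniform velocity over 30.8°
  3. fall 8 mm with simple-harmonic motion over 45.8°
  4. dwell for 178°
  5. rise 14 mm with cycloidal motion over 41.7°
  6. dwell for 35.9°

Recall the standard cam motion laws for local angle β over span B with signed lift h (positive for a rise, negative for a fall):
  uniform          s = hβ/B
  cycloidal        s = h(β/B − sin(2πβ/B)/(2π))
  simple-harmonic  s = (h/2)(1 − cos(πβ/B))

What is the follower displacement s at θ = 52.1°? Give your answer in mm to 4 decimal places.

seg 1 [0°–27.8°] dwell: s stays 0.0000
seg 2 [27.8°–58.6°] uniform, h=19: θ=52.1° here. β=24.3, B=30.8. 19·24.3/30.8 = 14.9903 → s = 14.9903

14.9903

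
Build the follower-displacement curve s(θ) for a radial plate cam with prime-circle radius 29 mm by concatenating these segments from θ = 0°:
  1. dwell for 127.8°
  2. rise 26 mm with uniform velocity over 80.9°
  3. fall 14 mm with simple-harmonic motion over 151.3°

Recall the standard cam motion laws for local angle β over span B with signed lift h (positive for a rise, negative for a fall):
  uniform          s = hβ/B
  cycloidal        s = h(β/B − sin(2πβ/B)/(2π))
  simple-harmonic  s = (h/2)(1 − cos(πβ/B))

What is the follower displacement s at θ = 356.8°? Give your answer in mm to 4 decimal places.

seg 1 [0°–127.8°] dwell: s stays 0.0000
seg 2 [127.8°–208.7°] uniform, h=26: full span → s += 26 → s = 26.0000
seg 3 [208.7°–360°] simple-harmonic, h=-14: θ=356.8° here. β=148.1, B=151.3. -14/2·(1 − cos(π·0.9788)) = -13.9846 → s = 12.0154

12.0154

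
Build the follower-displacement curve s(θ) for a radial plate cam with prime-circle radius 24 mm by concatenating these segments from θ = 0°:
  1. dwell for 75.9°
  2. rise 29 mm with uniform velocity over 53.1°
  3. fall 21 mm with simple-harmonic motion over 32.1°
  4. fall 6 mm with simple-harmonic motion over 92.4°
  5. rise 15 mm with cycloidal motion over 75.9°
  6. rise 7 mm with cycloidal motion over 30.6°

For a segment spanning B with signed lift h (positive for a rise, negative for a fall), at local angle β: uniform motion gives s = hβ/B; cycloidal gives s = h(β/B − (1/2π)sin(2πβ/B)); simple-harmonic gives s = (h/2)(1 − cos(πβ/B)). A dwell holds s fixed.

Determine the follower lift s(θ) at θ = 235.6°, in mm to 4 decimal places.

seg 1 [0°–75.9°] dwell: s stays 0.0000
seg 2 [75.9°–129°] uniform, h=29: full span → s += 29 → s = 29.0000
seg 3 [129°–161.1°] simple-harmonic, h=-21: full span → s += -21 → s = 8.0000
seg 4 [161.1°–253.5°] simple-harmonic, h=-6: θ=235.6° here. β=74.5, B=92.4. -6/2·(1 − cos(π·0.8063)) = -5.4614 → s = 2.5386

2.5386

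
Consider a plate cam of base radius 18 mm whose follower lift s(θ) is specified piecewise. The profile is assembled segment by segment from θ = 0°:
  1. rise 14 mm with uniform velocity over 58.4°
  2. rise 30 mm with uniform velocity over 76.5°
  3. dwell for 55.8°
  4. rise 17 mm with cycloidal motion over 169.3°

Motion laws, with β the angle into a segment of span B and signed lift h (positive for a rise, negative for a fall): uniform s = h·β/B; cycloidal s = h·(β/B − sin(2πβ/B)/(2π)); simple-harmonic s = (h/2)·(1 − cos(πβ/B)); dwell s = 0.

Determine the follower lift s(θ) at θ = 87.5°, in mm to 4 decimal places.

seg 1 [0°–58.4°] uniform, h=14: full span → s += 14 → s = 14.0000
seg 2 [58.4°–134.9°] uniform, h=30: θ=87.5° here. β=29.1, B=76.5. 30·29.1/76.5 = 11.4118 → s = 25.4118

25.4118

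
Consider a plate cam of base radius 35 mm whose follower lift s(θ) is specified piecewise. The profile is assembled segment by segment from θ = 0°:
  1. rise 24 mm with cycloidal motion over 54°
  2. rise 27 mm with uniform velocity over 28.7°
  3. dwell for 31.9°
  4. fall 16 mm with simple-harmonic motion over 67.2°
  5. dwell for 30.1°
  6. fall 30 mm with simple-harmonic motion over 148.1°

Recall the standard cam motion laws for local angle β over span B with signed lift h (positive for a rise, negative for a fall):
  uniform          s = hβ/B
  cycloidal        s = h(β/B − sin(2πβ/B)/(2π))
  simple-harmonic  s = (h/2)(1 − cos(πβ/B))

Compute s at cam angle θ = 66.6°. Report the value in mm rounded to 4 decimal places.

seg 1 [0°–54°] cycloidal, h=24: full span → s += 24 → s = 24.0000
seg 2 [54°–82.7°] uniform, h=27: θ=66.6° here. β=12.6, B=28.7. 27·12.6/28.7 = 11.8537 → s = 35.8537

35.8537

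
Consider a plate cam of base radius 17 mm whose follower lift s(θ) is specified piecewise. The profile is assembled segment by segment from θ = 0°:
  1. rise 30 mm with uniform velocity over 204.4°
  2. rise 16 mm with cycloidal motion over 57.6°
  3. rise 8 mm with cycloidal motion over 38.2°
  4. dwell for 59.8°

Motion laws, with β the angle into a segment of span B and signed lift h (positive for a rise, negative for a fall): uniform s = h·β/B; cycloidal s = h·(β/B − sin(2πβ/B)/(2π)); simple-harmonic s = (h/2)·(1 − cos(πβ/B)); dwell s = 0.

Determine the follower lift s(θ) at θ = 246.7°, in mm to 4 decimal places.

seg 1 [0°–204.4°] uniform, h=30: full span → s += 30 → s = 30.0000
seg 2 [204.4°–262°] cycloidal, h=16: θ=246.7° here. β=42.3, B=57.6. 16·(0.7344 − sin(2π·0.7344)/(2π)) = 14.2842 → s = 44.2842

44.2842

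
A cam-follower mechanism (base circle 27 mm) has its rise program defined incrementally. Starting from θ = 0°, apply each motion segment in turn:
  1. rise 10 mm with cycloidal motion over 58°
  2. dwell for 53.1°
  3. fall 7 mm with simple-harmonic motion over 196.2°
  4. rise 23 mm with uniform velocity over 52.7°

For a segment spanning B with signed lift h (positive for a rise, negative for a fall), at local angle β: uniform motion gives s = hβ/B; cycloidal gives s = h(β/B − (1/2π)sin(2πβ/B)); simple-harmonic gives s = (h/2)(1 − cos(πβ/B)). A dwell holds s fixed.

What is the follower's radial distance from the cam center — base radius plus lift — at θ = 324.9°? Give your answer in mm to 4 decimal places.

seg 1 [0°–58°] cycloidal, h=10: full span → s += 10 → s = 10.0000
seg 2 [58°–111.1°] dwell: s stays 10.0000
seg 3 [111.1°–307.3°] simple-harmonic, h=-7: full span → s += -7 → s = 3.0000
seg 4 [307.3°–360°] uniform, h=23: θ=324.9° here. β=17.6, B=52.7. 23·17.6/52.7 = 7.6812 → s = 10.6812
radial distance = base radius + s = 27 + 10.6812 = 37.6812

37.6812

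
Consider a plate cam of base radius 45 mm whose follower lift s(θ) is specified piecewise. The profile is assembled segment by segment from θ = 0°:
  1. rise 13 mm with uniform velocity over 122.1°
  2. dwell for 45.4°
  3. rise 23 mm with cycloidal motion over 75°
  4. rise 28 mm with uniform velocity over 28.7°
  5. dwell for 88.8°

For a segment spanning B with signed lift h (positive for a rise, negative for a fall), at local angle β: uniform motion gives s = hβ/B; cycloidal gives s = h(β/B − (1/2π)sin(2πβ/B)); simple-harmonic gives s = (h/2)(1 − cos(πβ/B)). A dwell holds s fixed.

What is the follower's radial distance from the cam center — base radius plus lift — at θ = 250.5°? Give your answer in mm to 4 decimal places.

seg 1 [0°–122.1°] uniform, h=13: full span → s += 13 → s = 13.0000
seg 2 [122.1°–167.5°] dwell: s stays 13.0000
seg 3 [167.5°–242.5°] cycloidal, h=23: full span → s += 23 → s = 36.0000
seg 4 [242.5°–271.2°] uniform, h=28: θ=250.5° here. β=8, B=28.7. 28·8/28.7 = 7.8049 → s = 43.8049
radial distance = base radius + s = 45 + 43.8049 = 88.8049

88.8049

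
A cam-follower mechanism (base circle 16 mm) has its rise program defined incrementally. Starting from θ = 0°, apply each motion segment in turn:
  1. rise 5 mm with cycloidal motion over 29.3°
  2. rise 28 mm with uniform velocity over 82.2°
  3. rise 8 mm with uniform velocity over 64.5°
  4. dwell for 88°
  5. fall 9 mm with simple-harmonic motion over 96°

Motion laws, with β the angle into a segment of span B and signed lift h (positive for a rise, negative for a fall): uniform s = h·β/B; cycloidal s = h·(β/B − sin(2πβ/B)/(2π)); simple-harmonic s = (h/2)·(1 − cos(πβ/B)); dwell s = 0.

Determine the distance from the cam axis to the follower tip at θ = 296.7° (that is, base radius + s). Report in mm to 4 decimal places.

seg 1 [0°–29.3°] cycloidal, h=5: full span → s += 5 → s = 5.0000
seg 2 [29.3°–111.5°] uniform, h=28: full span → s += 28 → s = 33.0000
seg 3 [111.5°–176°] uniform, h=8: full span → s += 8 → s = 41.0000
seg 4 [176°–264°] dwell: s stays 41.0000
seg 5 [264°–360°] simple-harmonic, h=-9: θ=296.7° here. β=32.7, B=96. -9/2·(1 − cos(π·0.3406)) = -2.3399 → s = 38.6601
radial distance = base radius + s = 16 + 38.6601 = 54.6601

54.6601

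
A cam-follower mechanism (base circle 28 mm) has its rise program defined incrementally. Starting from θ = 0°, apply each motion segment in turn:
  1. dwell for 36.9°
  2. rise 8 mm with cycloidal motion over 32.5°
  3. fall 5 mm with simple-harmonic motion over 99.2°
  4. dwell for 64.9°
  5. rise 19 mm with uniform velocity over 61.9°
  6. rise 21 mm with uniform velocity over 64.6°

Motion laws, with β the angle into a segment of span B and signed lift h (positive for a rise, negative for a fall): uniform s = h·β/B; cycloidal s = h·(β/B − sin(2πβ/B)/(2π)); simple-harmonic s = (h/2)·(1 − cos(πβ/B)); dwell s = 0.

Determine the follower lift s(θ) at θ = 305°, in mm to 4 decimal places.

seg 1 [0°–36.9°] dwell: s stays 0.0000
seg 2 [36.9°–69.4°] cycloidal, h=8: full span → s += 8 → s = 8.0000
seg 3 [69.4°–168.6°] simple-harmonic, h=-5: full span → s += -5 → s = 3.0000
seg 4 [168.6°–233.5°] dwell: s stays 3.0000
seg 5 [233.5°–295.4°] uniform, h=19: full span → s += 19 → s = 22.0000
seg 6 [295.4°–360°] uniform, h=21: θ=305° here. β=9.6, B=64.6. 21·9.6/64.6 = 3.1207 → s = 25.1207

25.1207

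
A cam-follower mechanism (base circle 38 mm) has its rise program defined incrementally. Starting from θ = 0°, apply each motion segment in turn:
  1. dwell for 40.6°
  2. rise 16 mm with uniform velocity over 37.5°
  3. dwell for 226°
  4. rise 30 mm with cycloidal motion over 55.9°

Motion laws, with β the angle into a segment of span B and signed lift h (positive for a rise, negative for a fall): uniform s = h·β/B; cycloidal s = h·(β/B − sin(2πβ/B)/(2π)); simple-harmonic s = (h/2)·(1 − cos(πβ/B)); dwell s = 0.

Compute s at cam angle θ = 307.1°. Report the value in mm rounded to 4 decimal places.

seg 1 [0°–40.6°] dwell: s stays 0.0000
seg 2 [40.6°–78.1°] uniform, h=16: full span → s += 16 → s = 16.0000
seg 3 [78.1°–304.1°] dwell: s stays 16.0000
seg 4 [304.1°–360°] cycloidal, h=30: θ=307.1° here. β=3, B=55.9. 30·(0.0537 − sin(2π·0.0537)/(2π)) = 0.0303 → s = 16.0303

16.0303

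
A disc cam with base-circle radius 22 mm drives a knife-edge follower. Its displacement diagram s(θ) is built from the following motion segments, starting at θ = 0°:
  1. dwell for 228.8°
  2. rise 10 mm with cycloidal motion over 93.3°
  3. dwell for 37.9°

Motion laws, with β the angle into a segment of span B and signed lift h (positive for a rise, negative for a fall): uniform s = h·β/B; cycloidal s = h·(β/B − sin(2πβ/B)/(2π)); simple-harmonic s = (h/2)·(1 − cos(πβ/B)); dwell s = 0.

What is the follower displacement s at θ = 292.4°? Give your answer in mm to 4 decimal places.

seg 1 [0°–228.8°] dwell: s stays 0.0000
seg 2 [228.8°–322.1°] cycloidal, h=10: θ=292.4° here. β=63.6, B=93.3. 10·(0.6817 − sin(2π·0.6817)/(2π)) = 8.2638 → s = 8.2638

8.2638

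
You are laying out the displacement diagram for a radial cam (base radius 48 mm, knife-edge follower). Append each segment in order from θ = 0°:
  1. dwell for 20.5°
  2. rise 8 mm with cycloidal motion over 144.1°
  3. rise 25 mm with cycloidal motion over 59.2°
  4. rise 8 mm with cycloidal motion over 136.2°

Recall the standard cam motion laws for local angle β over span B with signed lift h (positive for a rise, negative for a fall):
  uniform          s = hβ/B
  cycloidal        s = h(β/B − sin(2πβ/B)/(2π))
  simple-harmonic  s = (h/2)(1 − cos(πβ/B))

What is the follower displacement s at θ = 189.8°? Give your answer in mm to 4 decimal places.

seg 1 [0°–20.5°] dwell: s stays 0.0000
seg 2 [20.5°–164.6°] cycloidal, h=8: full span → s += 8 → s = 8.0000
seg 3 [164.6°–223.8°] cycloidal, h=25: θ=189.8° here. β=25.2, B=59.2. 25·(0.4257 − sin(2π·0.4257)/(2π)) = 8.8506 → s = 16.8506

16.8506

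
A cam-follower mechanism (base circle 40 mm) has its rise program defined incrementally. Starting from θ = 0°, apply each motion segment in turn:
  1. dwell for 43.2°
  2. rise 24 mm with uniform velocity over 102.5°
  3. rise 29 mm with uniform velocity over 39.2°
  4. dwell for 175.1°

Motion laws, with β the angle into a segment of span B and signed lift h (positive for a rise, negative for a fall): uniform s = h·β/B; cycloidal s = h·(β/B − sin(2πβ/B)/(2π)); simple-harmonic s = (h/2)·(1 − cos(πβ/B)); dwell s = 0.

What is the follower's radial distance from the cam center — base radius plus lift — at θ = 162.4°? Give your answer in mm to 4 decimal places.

seg 1 [0°–43.2°] dwell: s stays 0.0000
seg 2 [43.2°–145.7°] uniform, h=24: full span → s += 24 → s = 24.0000
seg 3 [145.7°–184.9°] uniform, h=29: θ=162.4° here. β=16.7, B=39.2. 29·16.7/39.2 = 12.3546 → s = 36.3546
radial distance = base radius + s = 40 + 36.3546 = 76.3546

76.3546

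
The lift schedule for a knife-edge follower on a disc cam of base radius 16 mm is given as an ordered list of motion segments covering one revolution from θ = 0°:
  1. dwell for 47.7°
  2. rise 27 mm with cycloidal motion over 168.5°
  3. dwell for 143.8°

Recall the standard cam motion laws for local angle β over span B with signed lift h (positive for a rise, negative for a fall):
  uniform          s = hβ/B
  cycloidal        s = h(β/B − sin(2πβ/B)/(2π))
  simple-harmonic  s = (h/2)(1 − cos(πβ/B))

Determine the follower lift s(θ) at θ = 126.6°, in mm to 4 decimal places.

seg 1 [0°–47.7°] dwell: s stays 0.0000
seg 2 [47.7°–216.2°] cycloidal, h=27: θ=126.6° here. β=78.9, B=168.5. 27·(0.4682 − sin(2π·0.4682)/(2π)) = 11.7911 → s = 11.7911

11.7911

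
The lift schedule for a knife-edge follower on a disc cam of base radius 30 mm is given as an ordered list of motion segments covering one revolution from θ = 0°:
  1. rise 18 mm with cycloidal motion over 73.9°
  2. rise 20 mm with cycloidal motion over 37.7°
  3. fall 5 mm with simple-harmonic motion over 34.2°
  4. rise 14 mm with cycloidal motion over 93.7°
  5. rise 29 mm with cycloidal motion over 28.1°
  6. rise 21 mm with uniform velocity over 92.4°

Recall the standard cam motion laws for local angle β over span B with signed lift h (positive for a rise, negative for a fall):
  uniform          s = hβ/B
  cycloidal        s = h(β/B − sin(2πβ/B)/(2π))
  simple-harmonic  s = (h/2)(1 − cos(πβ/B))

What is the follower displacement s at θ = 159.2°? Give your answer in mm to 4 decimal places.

seg 1 [0°–73.9°] cycloidal, h=18: full span → s += 18 → s = 18.0000
seg 2 [73.9°–111.6°] cycloidal, h=20: full span → s += 20 → s = 38.0000
seg 3 [111.6°–145.8°] simple-harmonic, h=-5: full span → s += -5 → s = 33.0000
seg 4 [145.8°–239.5°] cycloidal, h=14: θ=159.2° here. β=13.4, B=93.7. 14·(0.1430 − sin(2π·0.1430)/(2π)) = 0.2588 → s = 33.2588

33.2588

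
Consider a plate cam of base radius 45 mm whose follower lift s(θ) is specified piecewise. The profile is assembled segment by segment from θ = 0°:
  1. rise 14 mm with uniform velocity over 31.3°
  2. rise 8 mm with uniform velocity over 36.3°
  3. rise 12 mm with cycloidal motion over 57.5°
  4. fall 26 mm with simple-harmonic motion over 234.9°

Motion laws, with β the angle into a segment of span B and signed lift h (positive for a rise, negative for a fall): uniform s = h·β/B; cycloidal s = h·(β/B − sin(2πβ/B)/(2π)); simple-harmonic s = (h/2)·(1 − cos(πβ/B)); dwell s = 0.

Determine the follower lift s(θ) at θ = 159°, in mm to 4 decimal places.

seg 1 [0°–31.3°] uniform, h=14: full span → s += 14 → s = 14.0000
seg 2 [31.3°–67.6°] uniform, h=8: full span → s += 8 → s = 22.0000
seg 3 [67.6°–125.1°] cycloidal, h=12: full span → s += 12 → s = 34.0000
seg 4 [125.1°–360°] simple-harmonic, h=-26: θ=159° here. β=33.9, B=234.9. -26/2·(1 − cos(π·0.1443)) = -1.3134 → s = 32.6866

32.6866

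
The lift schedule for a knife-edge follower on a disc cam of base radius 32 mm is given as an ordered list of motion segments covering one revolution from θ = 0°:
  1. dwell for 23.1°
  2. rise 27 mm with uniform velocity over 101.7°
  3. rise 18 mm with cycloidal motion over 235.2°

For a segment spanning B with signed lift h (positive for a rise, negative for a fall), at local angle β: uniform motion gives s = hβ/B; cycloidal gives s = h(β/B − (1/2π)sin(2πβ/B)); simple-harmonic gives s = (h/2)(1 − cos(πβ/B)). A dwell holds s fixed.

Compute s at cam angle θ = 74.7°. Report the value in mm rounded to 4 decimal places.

seg 1 [0°–23.1°] dwell: s stays 0.0000
seg 2 [23.1°–124.8°] uniform, h=27: θ=74.7° here. β=51.6, B=101.7. 27·51.6/101.7 = 13.6991 → s = 13.6991

13.6991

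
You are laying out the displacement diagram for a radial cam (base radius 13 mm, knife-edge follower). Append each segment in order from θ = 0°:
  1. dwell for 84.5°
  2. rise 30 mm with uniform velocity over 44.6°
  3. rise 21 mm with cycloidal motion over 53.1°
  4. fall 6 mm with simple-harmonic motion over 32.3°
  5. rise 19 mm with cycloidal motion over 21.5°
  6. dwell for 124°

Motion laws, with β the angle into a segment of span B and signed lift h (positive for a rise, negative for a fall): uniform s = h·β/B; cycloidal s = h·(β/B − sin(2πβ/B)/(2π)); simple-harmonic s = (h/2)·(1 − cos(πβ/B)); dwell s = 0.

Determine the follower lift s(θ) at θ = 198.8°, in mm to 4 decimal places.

seg 1 [0°–84.5°] dwell: s stays 0.0000
seg 2 [84.5°–129.1°] uniform, h=30: full span → s += 30 → s = 30.0000
seg 3 [129.1°–182.2°] cycloidal, h=21: full span → s += 21 → s = 51.0000
seg 4 [182.2°–214.5°] simple-harmonic, h=-6: θ=198.8° here. β=16.6, B=32.3. -6/2·(1 − cos(π·0.5139)) = -3.1313 → s = 47.8687

47.8687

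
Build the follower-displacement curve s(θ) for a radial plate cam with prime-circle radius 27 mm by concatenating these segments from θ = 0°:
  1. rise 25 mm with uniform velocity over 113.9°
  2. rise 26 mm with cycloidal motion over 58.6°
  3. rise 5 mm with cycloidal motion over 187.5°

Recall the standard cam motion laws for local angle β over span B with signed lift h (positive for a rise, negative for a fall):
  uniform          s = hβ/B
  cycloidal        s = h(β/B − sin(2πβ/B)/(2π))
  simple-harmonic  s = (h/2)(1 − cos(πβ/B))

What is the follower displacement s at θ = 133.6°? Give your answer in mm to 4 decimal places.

seg 1 [0°–113.9°] uniform, h=25: full span → s += 25 → s = 25.0000
seg 2 [113.9°–172.5°] cycloidal, h=26: θ=133.6° here. β=19.7, B=58.6. 26·(0.3362 − sin(2π·0.3362)/(2π)) = 5.1945 → s = 30.1945

30.1945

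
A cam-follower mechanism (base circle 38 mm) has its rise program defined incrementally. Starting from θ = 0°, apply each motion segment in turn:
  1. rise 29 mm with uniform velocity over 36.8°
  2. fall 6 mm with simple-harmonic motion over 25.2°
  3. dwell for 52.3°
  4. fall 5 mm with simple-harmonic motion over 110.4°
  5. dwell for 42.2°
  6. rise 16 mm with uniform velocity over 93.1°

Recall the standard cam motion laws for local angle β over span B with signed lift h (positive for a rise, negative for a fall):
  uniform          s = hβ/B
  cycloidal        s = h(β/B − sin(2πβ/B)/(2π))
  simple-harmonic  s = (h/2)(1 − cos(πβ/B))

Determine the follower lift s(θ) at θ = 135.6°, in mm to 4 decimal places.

seg 1 [0°–36.8°] uniform, h=29: full span → s += 29 → s = 29.0000
seg 2 [36.8°–62°] simple-harmonic, h=-6: full span → s += -6 → s = 23.0000
seg 3 [62°–114.3°] dwell: s stays 23.0000
seg 4 [114.3°–224.7°] simple-harmonic, h=-5: θ=135.6° here. β=21.3, B=110.4. -5/2·(1 − cos(π·0.1929)) = -0.4453 → s = 22.5547

22.5547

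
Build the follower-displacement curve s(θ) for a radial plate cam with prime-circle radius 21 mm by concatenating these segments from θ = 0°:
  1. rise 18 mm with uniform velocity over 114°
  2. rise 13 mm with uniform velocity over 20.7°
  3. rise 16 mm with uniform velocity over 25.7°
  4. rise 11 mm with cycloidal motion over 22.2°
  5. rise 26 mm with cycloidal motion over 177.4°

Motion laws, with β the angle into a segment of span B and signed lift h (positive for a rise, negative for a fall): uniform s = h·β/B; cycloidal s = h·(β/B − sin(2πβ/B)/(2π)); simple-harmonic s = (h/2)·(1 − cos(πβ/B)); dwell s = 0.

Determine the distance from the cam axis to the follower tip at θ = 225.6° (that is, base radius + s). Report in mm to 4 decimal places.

seg 1 [0°–114°] uniform, h=18: full span → s += 18 → s = 18.0000
seg 2 [114°–134.7°] uniform, h=13: full span → s += 13 → s = 31.0000
seg 3 [134.7°–160.4°] uniform, h=16: full span → s += 16 → s = 47.0000
seg 4 [160.4°–182.6°] cycloidal, h=11: full span → s += 11 → s = 58.0000
seg 5 [182.6°–360°] cycloidal, h=26: θ=225.6° here. β=43, B=177.4. 26·(0.2424 − sin(2π·0.2424)/(2π)) = 2.1688 → s = 60.1688
radial distance = base radius + s = 21 + 60.1688 = 81.1688

81.1688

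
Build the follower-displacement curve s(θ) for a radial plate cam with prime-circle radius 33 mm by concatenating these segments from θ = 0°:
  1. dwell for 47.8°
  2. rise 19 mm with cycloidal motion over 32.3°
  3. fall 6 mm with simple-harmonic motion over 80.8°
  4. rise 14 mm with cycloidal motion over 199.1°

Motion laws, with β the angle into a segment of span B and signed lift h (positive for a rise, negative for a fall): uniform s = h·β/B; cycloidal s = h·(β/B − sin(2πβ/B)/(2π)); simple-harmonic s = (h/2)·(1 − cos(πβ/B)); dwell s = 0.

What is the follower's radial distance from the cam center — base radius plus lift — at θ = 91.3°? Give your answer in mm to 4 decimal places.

seg 1 [0°–47.8°] dwell: s stays 0.0000
seg 2 [47.8°–80.1°] cycloidal, h=19: full span → s += 19 → s = 19.0000
seg 3 [80.1°–160.9°] simple-harmonic, h=-6: θ=91.3° here. β=11.2, B=80.8. -6/2·(1 − cos(π·0.1386)) = -0.2800 → s = 18.7200
radial distance = base radius + s = 33 + 18.7200 = 51.7200

51.7200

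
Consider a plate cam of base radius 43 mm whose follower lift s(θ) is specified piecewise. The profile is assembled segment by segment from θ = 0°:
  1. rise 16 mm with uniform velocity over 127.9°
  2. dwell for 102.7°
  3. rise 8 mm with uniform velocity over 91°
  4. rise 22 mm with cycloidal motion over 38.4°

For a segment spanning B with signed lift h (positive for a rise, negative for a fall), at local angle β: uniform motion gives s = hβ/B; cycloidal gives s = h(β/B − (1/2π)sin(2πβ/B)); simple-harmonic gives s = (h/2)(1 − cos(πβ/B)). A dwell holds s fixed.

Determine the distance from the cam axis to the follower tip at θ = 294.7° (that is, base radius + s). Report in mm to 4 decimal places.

seg 1 [0°–127.9°] uniform, h=16: full span → s += 16 → s = 16.0000
seg 2 [127.9°–230.6°] dwell: s stays 16.0000
seg 3 [230.6°–321.6°] uniform, h=8: θ=294.7° here. β=64.1, B=91. 8·64.1/91 = 5.6352 → s = 21.6352
radial distance = base radius + s = 43 + 21.6352 = 64.6352

64.6352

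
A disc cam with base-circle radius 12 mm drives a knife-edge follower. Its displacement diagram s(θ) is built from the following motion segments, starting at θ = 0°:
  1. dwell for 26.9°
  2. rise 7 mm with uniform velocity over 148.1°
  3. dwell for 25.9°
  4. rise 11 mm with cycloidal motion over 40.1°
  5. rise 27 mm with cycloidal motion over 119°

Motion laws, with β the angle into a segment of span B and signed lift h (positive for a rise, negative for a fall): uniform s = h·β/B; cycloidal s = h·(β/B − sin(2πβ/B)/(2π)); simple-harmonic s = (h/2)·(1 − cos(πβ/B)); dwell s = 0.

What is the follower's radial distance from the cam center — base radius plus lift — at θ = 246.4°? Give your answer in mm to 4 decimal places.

seg 1 [0°–26.9°] dwell: s stays 0.0000
seg 2 [26.9°–175°] uniform, h=7: full span → s += 7 → s = 7.0000
seg 3 [175°–200.9°] dwell: s stays 7.0000
seg 4 [200.9°–241°] cycloidal, h=11: full span → s += 11 → s = 18.0000
seg 5 [241°–360°] cycloidal, h=27: θ=246.4° here. β=5.4, B=119. 27·(0.0454 − sin(2π·0.0454)/(2π)) = 0.0165 → s = 18.0165
radial distance = base radius + s = 12 + 18.0165 = 30.0165

30.0165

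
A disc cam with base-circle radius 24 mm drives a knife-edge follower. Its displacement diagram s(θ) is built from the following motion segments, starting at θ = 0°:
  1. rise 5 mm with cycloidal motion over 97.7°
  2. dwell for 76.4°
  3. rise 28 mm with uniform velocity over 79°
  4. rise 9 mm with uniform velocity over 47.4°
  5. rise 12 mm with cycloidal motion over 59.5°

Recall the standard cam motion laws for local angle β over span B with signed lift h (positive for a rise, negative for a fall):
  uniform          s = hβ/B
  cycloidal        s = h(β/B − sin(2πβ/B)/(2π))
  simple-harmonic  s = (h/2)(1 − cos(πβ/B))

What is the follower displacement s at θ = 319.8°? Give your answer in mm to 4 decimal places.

seg 1 [0°–97.7°] cycloidal, h=5: full span → s += 5 → s = 5.0000
seg 2 [97.7°–174.1°] dwell: s stays 5.0000
seg 3 [174.1°–253.1°] uniform, h=28: full span → s += 28 → s = 33.0000
seg 4 [253.1°–300.5°] uniform, h=9: full span → s += 9 → s = 42.0000
seg 5 [300.5°–360°] cycloidal, h=12: θ=319.8° here. β=19.3, B=59.5. 12·(0.3244 − sin(2π·0.3244)/(2π)) = 2.1873 → s = 44.1873

44.1873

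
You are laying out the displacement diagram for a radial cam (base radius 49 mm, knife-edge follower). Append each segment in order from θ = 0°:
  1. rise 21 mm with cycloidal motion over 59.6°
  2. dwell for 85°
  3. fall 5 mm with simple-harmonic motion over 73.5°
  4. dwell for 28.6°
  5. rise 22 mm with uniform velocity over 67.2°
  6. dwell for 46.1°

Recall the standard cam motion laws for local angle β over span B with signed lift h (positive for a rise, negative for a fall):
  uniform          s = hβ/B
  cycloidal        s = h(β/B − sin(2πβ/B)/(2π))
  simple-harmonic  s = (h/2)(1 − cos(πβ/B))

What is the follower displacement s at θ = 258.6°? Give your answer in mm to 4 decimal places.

seg 1 [0°–59.6°] cycloidal, h=21: full span → s += 21 → s = 21.0000
seg 2 [59.6°–144.6°] dwell: s stays 21.0000
seg 3 [144.6°–218.1°] simple-harmonic, h=-5: full span → s += -5 → s = 16.0000
seg 4 [218.1°–246.7°] dwell: s stays 16.0000
seg 5 [246.7°–313.9°] uniform, h=22: θ=258.6° here. β=11.9, B=67.2. 22·11.9/67.2 = 3.8958 → s = 19.8958

19.8958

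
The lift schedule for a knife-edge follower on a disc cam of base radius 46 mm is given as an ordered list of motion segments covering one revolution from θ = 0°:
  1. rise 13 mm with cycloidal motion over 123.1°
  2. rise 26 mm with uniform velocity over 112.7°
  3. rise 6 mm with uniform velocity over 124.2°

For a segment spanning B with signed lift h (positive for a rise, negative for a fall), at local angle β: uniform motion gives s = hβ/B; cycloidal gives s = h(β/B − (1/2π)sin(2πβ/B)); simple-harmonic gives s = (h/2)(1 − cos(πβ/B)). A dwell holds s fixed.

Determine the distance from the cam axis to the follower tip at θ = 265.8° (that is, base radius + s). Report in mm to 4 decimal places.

seg 1 [0°–123.1°] cycloidal, h=13: full span → s += 13 → s = 13.0000
seg 2 [123.1°–235.8°] uniform, h=26: full span → s += 26 → s = 39.0000
seg 3 [235.8°–360°] uniform, h=6: θ=265.8° here. β=30, B=124.2. 6·30/124.2 = 1.4493 → s = 40.4493
radial distance = base radius + s = 46 + 40.4493 = 86.4493

86.4493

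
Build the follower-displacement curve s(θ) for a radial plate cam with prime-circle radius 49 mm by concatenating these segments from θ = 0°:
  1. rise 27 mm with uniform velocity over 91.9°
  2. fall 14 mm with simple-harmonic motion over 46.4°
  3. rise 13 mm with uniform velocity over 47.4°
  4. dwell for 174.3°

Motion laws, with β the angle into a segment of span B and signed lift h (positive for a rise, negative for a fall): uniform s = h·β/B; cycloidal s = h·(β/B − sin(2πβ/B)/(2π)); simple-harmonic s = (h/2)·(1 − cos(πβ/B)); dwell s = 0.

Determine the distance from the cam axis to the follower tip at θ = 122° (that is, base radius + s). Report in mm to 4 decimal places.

seg 1 [0°–91.9°] uniform, h=27: full span → s += 27 → s = 27.0000
seg 2 [91.9°–138.3°] simple-harmonic, h=-14: θ=122° here. β=30.1, B=46.4. -14/2·(1 − cos(π·0.6487)) = -10.1526 → s = 16.8474
radial distance = base radius + s = 49 + 16.8474 = 65.8474

65.8474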